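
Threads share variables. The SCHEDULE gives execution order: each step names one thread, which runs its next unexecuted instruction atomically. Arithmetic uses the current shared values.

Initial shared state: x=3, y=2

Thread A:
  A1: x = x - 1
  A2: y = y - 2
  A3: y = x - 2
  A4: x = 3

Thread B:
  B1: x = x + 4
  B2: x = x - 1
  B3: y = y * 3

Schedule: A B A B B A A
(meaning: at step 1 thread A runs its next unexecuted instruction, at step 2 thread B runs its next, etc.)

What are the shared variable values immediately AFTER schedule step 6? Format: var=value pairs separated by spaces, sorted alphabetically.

Step 1: thread A executes A1 (x = x - 1). Shared: x=2 y=2. PCs: A@1 B@0
Step 2: thread B executes B1 (x = x + 4). Shared: x=6 y=2. PCs: A@1 B@1
Step 3: thread A executes A2 (y = y - 2). Shared: x=6 y=0. PCs: A@2 B@1
Step 4: thread B executes B2 (x = x - 1). Shared: x=5 y=0. PCs: A@2 B@2
Step 5: thread B executes B3 (y = y * 3). Shared: x=5 y=0. PCs: A@2 B@3
Step 6: thread A executes A3 (y = x - 2). Shared: x=5 y=3. PCs: A@3 B@3

Answer: x=5 y=3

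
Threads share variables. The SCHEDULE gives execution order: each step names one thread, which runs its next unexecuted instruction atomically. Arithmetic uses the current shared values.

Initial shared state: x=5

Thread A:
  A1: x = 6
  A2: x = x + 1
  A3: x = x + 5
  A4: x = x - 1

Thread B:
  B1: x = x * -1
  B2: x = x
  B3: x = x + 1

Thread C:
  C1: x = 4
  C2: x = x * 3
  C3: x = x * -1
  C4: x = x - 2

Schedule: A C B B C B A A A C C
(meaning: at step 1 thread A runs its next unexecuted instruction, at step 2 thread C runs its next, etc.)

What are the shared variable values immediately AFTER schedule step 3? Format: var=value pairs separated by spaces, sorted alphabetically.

Step 1: thread A executes A1 (x = 6). Shared: x=6. PCs: A@1 B@0 C@0
Step 2: thread C executes C1 (x = 4). Shared: x=4. PCs: A@1 B@0 C@1
Step 3: thread B executes B1 (x = x * -1). Shared: x=-4. PCs: A@1 B@1 C@1

Answer: x=-4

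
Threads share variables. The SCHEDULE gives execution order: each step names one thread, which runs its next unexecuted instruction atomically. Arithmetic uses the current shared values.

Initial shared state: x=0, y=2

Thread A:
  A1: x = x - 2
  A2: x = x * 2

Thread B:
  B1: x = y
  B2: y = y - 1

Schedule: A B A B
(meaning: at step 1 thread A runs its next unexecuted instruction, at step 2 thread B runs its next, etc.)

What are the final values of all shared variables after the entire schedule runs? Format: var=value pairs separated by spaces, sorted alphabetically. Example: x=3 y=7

Step 1: thread A executes A1 (x = x - 2). Shared: x=-2 y=2. PCs: A@1 B@0
Step 2: thread B executes B1 (x = y). Shared: x=2 y=2. PCs: A@1 B@1
Step 3: thread A executes A2 (x = x * 2). Shared: x=4 y=2. PCs: A@2 B@1
Step 4: thread B executes B2 (y = y - 1). Shared: x=4 y=1. PCs: A@2 B@2

Answer: x=4 y=1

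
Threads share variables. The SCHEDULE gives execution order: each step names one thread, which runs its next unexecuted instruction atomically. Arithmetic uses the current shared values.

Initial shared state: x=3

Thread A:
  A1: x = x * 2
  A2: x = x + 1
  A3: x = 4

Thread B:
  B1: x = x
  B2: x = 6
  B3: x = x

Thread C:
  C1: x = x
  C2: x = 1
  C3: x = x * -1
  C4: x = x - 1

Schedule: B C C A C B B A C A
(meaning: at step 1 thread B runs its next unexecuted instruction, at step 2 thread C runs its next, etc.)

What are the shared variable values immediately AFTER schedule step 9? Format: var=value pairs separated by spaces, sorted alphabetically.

Step 1: thread B executes B1 (x = x). Shared: x=3. PCs: A@0 B@1 C@0
Step 2: thread C executes C1 (x = x). Shared: x=3. PCs: A@0 B@1 C@1
Step 3: thread C executes C2 (x = 1). Shared: x=1. PCs: A@0 B@1 C@2
Step 4: thread A executes A1 (x = x * 2). Shared: x=2. PCs: A@1 B@1 C@2
Step 5: thread C executes C3 (x = x * -1). Shared: x=-2. PCs: A@1 B@1 C@3
Step 6: thread B executes B2 (x = 6). Shared: x=6. PCs: A@1 B@2 C@3
Step 7: thread B executes B3 (x = x). Shared: x=6. PCs: A@1 B@3 C@3
Step 8: thread A executes A2 (x = x + 1). Shared: x=7. PCs: A@2 B@3 C@3
Step 9: thread C executes C4 (x = x - 1). Shared: x=6. PCs: A@2 B@3 C@4

Answer: x=6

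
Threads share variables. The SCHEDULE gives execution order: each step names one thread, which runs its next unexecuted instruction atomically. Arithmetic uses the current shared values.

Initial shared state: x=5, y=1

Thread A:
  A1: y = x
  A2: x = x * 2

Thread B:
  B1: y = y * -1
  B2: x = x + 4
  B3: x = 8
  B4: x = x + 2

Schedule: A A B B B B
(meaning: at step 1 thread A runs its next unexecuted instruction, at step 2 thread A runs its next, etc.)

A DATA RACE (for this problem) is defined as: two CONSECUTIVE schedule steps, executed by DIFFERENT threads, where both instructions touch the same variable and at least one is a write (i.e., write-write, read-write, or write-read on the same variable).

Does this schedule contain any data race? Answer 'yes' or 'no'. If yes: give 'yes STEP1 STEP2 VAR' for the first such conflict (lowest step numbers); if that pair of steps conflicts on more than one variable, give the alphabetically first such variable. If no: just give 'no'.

Answer: no

Derivation:
Steps 1,2: same thread (A). No race.
Steps 2,3: A(r=x,w=x) vs B(r=y,w=y). No conflict.
Steps 3,4: same thread (B). No race.
Steps 4,5: same thread (B). No race.
Steps 5,6: same thread (B). No race.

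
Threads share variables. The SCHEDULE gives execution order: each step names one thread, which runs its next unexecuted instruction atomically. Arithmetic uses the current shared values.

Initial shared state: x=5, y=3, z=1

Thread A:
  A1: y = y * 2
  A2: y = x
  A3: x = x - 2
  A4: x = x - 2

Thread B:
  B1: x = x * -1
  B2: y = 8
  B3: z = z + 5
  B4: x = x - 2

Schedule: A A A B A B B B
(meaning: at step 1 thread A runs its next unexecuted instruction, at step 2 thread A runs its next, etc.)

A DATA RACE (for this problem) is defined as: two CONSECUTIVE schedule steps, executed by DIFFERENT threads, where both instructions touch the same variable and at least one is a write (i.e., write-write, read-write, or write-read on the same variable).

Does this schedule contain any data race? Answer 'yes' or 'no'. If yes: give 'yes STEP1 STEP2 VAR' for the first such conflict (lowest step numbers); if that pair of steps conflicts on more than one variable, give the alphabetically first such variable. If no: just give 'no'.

Steps 1,2: same thread (A). No race.
Steps 2,3: same thread (A). No race.
Steps 3,4: A(x = x - 2) vs B(x = x * -1). RACE on x (W-W).
Steps 4,5: B(x = x * -1) vs A(x = x - 2). RACE on x (W-W).
Steps 5,6: A(r=x,w=x) vs B(r=-,w=y). No conflict.
Steps 6,7: same thread (B). No race.
Steps 7,8: same thread (B). No race.
First conflict at steps 3,4.

Answer: yes 3 4 x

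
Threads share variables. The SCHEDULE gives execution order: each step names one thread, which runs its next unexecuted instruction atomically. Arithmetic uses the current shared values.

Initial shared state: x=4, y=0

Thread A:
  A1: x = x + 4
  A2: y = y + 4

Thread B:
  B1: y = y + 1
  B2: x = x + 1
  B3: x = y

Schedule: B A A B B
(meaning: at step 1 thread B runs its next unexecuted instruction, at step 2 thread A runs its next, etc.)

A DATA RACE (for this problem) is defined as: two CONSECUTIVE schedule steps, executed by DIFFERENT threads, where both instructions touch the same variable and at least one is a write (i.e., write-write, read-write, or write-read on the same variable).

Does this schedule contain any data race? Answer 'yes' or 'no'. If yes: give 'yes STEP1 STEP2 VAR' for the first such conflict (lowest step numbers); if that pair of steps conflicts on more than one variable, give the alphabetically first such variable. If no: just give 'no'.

Answer: no

Derivation:
Steps 1,2: B(r=y,w=y) vs A(r=x,w=x). No conflict.
Steps 2,3: same thread (A). No race.
Steps 3,4: A(r=y,w=y) vs B(r=x,w=x). No conflict.
Steps 4,5: same thread (B). No race.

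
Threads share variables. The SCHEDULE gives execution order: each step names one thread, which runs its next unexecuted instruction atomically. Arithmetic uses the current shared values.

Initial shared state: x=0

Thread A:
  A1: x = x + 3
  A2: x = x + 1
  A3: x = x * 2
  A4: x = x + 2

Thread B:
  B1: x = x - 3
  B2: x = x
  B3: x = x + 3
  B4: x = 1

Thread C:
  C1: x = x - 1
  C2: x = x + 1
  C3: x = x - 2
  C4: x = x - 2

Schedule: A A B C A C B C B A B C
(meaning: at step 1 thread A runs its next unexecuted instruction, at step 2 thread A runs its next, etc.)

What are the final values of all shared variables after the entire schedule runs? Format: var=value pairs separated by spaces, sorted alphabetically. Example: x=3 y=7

Step 1: thread A executes A1 (x = x + 3). Shared: x=3. PCs: A@1 B@0 C@0
Step 2: thread A executes A2 (x = x + 1). Shared: x=4. PCs: A@2 B@0 C@0
Step 3: thread B executes B1 (x = x - 3). Shared: x=1. PCs: A@2 B@1 C@0
Step 4: thread C executes C1 (x = x - 1). Shared: x=0. PCs: A@2 B@1 C@1
Step 5: thread A executes A3 (x = x * 2). Shared: x=0. PCs: A@3 B@1 C@1
Step 6: thread C executes C2 (x = x + 1). Shared: x=1. PCs: A@3 B@1 C@2
Step 7: thread B executes B2 (x = x). Shared: x=1. PCs: A@3 B@2 C@2
Step 8: thread C executes C3 (x = x - 2). Shared: x=-1. PCs: A@3 B@2 C@3
Step 9: thread B executes B3 (x = x + 3). Shared: x=2. PCs: A@3 B@3 C@3
Step 10: thread A executes A4 (x = x + 2). Shared: x=4. PCs: A@4 B@3 C@3
Step 11: thread B executes B4 (x = 1). Shared: x=1. PCs: A@4 B@4 C@3
Step 12: thread C executes C4 (x = x - 2). Shared: x=-1. PCs: A@4 B@4 C@4

Answer: x=-1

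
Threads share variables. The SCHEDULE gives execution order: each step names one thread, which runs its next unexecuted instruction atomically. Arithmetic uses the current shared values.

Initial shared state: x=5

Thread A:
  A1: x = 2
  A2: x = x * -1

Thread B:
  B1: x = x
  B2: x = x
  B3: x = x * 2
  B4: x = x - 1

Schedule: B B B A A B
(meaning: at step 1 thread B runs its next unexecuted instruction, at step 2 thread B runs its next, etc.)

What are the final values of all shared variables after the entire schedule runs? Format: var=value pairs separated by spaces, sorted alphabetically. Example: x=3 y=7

Step 1: thread B executes B1 (x = x). Shared: x=5. PCs: A@0 B@1
Step 2: thread B executes B2 (x = x). Shared: x=5. PCs: A@0 B@2
Step 3: thread B executes B3 (x = x * 2). Shared: x=10. PCs: A@0 B@3
Step 4: thread A executes A1 (x = 2). Shared: x=2. PCs: A@1 B@3
Step 5: thread A executes A2 (x = x * -1). Shared: x=-2. PCs: A@2 B@3
Step 6: thread B executes B4 (x = x - 1). Shared: x=-3. PCs: A@2 B@4

Answer: x=-3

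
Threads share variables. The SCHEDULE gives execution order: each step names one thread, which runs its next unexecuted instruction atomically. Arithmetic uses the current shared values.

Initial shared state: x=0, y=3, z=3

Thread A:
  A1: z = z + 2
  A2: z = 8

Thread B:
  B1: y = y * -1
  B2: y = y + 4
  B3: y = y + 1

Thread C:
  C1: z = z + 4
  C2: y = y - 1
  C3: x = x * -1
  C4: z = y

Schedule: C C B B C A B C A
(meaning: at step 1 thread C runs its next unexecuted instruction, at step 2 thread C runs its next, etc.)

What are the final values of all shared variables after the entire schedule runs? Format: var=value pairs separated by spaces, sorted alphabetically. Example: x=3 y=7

Step 1: thread C executes C1 (z = z + 4). Shared: x=0 y=3 z=7. PCs: A@0 B@0 C@1
Step 2: thread C executes C2 (y = y - 1). Shared: x=0 y=2 z=7. PCs: A@0 B@0 C@2
Step 3: thread B executes B1 (y = y * -1). Shared: x=0 y=-2 z=7. PCs: A@0 B@1 C@2
Step 4: thread B executes B2 (y = y + 4). Shared: x=0 y=2 z=7. PCs: A@0 B@2 C@2
Step 5: thread C executes C3 (x = x * -1). Shared: x=0 y=2 z=7. PCs: A@0 B@2 C@3
Step 6: thread A executes A1 (z = z + 2). Shared: x=0 y=2 z=9. PCs: A@1 B@2 C@3
Step 7: thread B executes B3 (y = y + 1). Shared: x=0 y=3 z=9. PCs: A@1 B@3 C@3
Step 8: thread C executes C4 (z = y). Shared: x=0 y=3 z=3. PCs: A@1 B@3 C@4
Step 9: thread A executes A2 (z = 8). Shared: x=0 y=3 z=8. PCs: A@2 B@3 C@4

Answer: x=0 y=3 z=8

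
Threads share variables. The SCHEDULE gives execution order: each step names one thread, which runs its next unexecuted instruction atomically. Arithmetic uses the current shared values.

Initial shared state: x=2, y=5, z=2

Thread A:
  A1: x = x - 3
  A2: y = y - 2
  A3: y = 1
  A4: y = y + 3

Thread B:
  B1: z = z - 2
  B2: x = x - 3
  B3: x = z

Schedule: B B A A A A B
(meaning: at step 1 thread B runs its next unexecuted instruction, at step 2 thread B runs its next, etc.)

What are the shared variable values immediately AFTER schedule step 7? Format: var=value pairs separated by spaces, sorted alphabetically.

Answer: x=0 y=4 z=0

Derivation:
Step 1: thread B executes B1 (z = z - 2). Shared: x=2 y=5 z=0. PCs: A@0 B@1
Step 2: thread B executes B2 (x = x - 3). Shared: x=-1 y=5 z=0. PCs: A@0 B@2
Step 3: thread A executes A1 (x = x - 3). Shared: x=-4 y=5 z=0. PCs: A@1 B@2
Step 4: thread A executes A2 (y = y - 2). Shared: x=-4 y=3 z=0. PCs: A@2 B@2
Step 5: thread A executes A3 (y = 1). Shared: x=-4 y=1 z=0. PCs: A@3 B@2
Step 6: thread A executes A4 (y = y + 3). Shared: x=-4 y=4 z=0. PCs: A@4 B@2
Step 7: thread B executes B3 (x = z). Shared: x=0 y=4 z=0. PCs: A@4 B@3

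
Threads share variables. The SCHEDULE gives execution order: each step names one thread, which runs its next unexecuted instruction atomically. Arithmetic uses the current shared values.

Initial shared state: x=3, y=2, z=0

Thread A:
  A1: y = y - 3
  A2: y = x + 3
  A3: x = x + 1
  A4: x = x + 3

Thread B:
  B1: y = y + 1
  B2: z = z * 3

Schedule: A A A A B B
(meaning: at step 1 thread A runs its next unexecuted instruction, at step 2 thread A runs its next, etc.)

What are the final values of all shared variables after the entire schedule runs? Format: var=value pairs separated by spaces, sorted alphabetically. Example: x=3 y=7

Answer: x=7 y=7 z=0

Derivation:
Step 1: thread A executes A1 (y = y - 3). Shared: x=3 y=-1 z=0. PCs: A@1 B@0
Step 2: thread A executes A2 (y = x + 3). Shared: x=3 y=6 z=0. PCs: A@2 B@0
Step 3: thread A executes A3 (x = x + 1). Shared: x=4 y=6 z=0. PCs: A@3 B@0
Step 4: thread A executes A4 (x = x + 3). Shared: x=7 y=6 z=0. PCs: A@4 B@0
Step 5: thread B executes B1 (y = y + 1). Shared: x=7 y=7 z=0. PCs: A@4 B@1
Step 6: thread B executes B2 (z = z * 3). Shared: x=7 y=7 z=0. PCs: A@4 B@2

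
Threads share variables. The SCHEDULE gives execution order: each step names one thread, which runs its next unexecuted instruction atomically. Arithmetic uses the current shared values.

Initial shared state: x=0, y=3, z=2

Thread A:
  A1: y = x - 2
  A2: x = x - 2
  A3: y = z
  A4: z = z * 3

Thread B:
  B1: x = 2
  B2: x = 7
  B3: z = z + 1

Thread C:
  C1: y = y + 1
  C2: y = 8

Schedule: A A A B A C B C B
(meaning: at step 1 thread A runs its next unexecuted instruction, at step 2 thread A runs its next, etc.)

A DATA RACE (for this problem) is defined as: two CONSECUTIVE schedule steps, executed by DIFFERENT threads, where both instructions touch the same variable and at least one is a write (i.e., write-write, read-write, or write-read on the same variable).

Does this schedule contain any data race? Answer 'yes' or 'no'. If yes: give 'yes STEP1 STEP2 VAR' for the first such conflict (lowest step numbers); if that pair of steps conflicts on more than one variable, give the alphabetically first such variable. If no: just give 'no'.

Steps 1,2: same thread (A). No race.
Steps 2,3: same thread (A). No race.
Steps 3,4: A(r=z,w=y) vs B(r=-,w=x). No conflict.
Steps 4,5: B(r=-,w=x) vs A(r=z,w=z). No conflict.
Steps 5,6: A(r=z,w=z) vs C(r=y,w=y). No conflict.
Steps 6,7: C(r=y,w=y) vs B(r=-,w=x). No conflict.
Steps 7,8: B(r=-,w=x) vs C(r=-,w=y). No conflict.
Steps 8,9: C(r=-,w=y) vs B(r=z,w=z). No conflict.

Answer: no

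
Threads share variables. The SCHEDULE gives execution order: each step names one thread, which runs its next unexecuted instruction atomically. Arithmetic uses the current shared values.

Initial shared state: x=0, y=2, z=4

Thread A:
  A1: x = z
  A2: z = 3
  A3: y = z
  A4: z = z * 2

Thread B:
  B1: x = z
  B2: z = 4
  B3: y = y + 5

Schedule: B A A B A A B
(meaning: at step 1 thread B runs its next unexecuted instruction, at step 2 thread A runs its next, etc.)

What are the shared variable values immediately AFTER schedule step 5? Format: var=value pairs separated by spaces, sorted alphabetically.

Answer: x=4 y=4 z=4

Derivation:
Step 1: thread B executes B1 (x = z). Shared: x=4 y=2 z=4. PCs: A@0 B@1
Step 2: thread A executes A1 (x = z). Shared: x=4 y=2 z=4. PCs: A@1 B@1
Step 3: thread A executes A2 (z = 3). Shared: x=4 y=2 z=3. PCs: A@2 B@1
Step 4: thread B executes B2 (z = 4). Shared: x=4 y=2 z=4. PCs: A@2 B@2
Step 5: thread A executes A3 (y = z). Shared: x=4 y=4 z=4. PCs: A@3 B@2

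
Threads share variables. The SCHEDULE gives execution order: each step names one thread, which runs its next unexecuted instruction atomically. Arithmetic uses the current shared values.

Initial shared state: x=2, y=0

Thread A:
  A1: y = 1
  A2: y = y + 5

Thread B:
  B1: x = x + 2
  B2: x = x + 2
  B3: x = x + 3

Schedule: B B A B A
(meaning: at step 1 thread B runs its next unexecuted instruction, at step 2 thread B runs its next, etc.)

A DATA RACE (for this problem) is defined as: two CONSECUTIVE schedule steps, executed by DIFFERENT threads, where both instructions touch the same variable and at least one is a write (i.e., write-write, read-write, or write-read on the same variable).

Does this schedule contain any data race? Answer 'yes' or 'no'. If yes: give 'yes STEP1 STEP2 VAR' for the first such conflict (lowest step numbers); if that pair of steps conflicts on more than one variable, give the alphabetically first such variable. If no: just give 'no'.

Answer: no

Derivation:
Steps 1,2: same thread (B). No race.
Steps 2,3: B(r=x,w=x) vs A(r=-,w=y). No conflict.
Steps 3,4: A(r=-,w=y) vs B(r=x,w=x). No conflict.
Steps 4,5: B(r=x,w=x) vs A(r=y,w=y). No conflict.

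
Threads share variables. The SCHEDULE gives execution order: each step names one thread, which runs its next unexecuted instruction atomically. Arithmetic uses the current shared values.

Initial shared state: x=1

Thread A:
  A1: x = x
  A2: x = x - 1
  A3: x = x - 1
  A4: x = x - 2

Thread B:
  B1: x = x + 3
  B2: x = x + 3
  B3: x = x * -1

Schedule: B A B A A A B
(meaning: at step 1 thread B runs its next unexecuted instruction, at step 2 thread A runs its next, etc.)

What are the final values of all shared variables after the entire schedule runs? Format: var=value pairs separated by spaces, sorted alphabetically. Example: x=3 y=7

Step 1: thread B executes B1 (x = x + 3). Shared: x=4. PCs: A@0 B@1
Step 2: thread A executes A1 (x = x). Shared: x=4. PCs: A@1 B@1
Step 3: thread B executes B2 (x = x + 3). Shared: x=7. PCs: A@1 B@2
Step 4: thread A executes A2 (x = x - 1). Shared: x=6. PCs: A@2 B@2
Step 5: thread A executes A3 (x = x - 1). Shared: x=5. PCs: A@3 B@2
Step 6: thread A executes A4 (x = x - 2). Shared: x=3. PCs: A@4 B@2
Step 7: thread B executes B3 (x = x * -1). Shared: x=-3. PCs: A@4 B@3

Answer: x=-3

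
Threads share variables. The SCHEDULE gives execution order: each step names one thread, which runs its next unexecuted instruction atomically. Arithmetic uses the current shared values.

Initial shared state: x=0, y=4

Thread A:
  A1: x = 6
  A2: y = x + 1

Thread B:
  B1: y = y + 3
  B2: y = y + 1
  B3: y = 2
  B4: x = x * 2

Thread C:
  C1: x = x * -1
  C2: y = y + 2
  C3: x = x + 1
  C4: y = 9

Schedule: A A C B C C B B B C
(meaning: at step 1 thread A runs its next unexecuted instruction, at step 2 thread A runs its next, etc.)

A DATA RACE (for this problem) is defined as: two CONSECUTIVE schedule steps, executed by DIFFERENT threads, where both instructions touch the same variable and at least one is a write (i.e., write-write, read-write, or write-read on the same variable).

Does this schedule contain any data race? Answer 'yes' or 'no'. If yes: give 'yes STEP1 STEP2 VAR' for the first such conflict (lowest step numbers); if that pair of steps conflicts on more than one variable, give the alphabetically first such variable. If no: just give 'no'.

Steps 1,2: same thread (A). No race.
Steps 2,3: A(y = x + 1) vs C(x = x * -1). RACE on x (R-W).
Steps 3,4: C(r=x,w=x) vs B(r=y,w=y). No conflict.
Steps 4,5: B(y = y + 3) vs C(y = y + 2). RACE on y (W-W).
Steps 5,6: same thread (C). No race.
Steps 6,7: C(r=x,w=x) vs B(r=y,w=y). No conflict.
Steps 7,8: same thread (B). No race.
Steps 8,9: same thread (B). No race.
Steps 9,10: B(r=x,w=x) vs C(r=-,w=y). No conflict.
First conflict at steps 2,3.

Answer: yes 2 3 x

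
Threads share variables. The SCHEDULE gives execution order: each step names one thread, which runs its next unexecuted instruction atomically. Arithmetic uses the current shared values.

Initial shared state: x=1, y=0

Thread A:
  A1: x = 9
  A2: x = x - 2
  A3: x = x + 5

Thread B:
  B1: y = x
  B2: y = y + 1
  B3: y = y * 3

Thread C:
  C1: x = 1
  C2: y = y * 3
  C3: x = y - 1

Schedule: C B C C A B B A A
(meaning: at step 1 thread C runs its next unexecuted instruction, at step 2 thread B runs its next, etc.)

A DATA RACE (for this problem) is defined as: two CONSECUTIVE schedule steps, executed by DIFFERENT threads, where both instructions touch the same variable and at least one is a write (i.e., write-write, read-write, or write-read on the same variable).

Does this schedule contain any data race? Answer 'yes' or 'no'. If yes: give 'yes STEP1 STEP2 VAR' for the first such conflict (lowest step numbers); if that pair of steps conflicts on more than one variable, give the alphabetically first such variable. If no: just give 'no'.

Answer: yes 1 2 x

Derivation:
Steps 1,2: C(x = 1) vs B(y = x). RACE on x (W-R).
Steps 2,3: B(y = x) vs C(y = y * 3). RACE on y (W-W).
Steps 3,4: same thread (C). No race.
Steps 4,5: C(x = y - 1) vs A(x = 9). RACE on x (W-W).
Steps 5,6: A(r=-,w=x) vs B(r=y,w=y). No conflict.
Steps 6,7: same thread (B). No race.
Steps 7,8: B(r=y,w=y) vs A(r=x,w=x). No conflict.
Steps 8,9: same thread (A). No race.
First conflict at steps 1,2.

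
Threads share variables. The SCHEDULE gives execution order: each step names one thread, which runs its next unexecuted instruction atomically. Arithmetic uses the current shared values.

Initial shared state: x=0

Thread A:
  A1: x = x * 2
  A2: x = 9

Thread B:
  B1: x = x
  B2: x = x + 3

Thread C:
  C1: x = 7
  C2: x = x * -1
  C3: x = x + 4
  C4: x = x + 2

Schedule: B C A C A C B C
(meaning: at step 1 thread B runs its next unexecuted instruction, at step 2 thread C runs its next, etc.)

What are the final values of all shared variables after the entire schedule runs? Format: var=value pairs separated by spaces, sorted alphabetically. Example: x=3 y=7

Answer: x=18

Derivation:
Step 1: thread B executes B1 (x = x). Shared: x=0. PCs: A@0 B@1 C@0
Step 2: thread C executes C1 (x = 7). Shared: x=7. PCs: A@0 B@1 C@1
Step 3: thread A executes A1 (x = x * 2). Shared: x=14. PCs: A@1 B@1 C@1
Step 4: thread C executes C2 (x = x * -1). Shared: x=-14. PCs: A@1 B@1 C@2
Step 5: thread A executes A2 (x = 9). Shared: x=9. PCs: A@2 B@1 C@2
Step 6: thread C executes C3 (x = x + 4). Shared: x=13. PCs: A@2 B@1 C@3
Step 7: thread B executes B2 (x = x + 3). Shared: x=16. PCs: A@2 B@2 C@3
Step 8: thread C executes C4 (x = x + 2). Shared: x=18. PCs: A@2 B@2 C@4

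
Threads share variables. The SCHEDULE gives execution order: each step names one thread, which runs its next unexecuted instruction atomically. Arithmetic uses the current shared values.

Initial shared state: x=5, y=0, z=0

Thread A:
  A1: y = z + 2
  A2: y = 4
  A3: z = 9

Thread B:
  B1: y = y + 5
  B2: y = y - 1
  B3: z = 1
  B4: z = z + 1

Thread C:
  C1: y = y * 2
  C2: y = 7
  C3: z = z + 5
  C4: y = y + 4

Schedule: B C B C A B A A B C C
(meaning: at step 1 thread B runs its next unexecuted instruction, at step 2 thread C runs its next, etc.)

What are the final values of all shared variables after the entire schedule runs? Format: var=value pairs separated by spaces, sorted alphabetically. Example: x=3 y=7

Answer: x=5 y=8 z=15

Derivation:
Step 1: thread B executes B1 (y = y + 5). Shared: x=5 y=5 z=0. PCs: A@0 B@1 C@0
Step 2: thread C executes C1 (y = y * 2). Shared: x=5 y=10 z=0. PCs: A@0 B@1 C@1
Step 3: thread B executes B2 (y = y - 1). Shared: x=5 y=9 z=0. PCs: A@0 B@2 C@1
Step 4: thread C executes C2 (y = 7). Shared: x=5 y=7 z=0. PCs: A@0 B@2 C@2
Step 5: thread A executes A1 (y = z + 2). Shared: x=5 y=2 z=0. PCs: A@1 B@2 C@2
Step 6: thread B executes B3 (z = 1). Shared: x=5 y=2 z=1. PCs: A@1 B@3 C@2
Step 7: thread A executes A2 (y = 4). Shared: x=5 y=4 z=1. PCs: A@2 B@3 C@2
Step 8: thread A executes A3 (z = 9). Shared: x=5 y=4 z=9. PCs: A@3 B@3 C@2
Step 9: thread B executes B4 (z = z + 1). Shared: x=5 y=4 z=10. PCs: A@3 B@4 C@2
Step 10: thread C executes C3 (z = z + 5). Shared: x=5 y=4 z=15. PCs: A@3 B@4 C@3
Step 11: thread C executes C4 (y = y + 4). Shared: x=5 y=8 z=15. PCs: A@3 B@4 C@4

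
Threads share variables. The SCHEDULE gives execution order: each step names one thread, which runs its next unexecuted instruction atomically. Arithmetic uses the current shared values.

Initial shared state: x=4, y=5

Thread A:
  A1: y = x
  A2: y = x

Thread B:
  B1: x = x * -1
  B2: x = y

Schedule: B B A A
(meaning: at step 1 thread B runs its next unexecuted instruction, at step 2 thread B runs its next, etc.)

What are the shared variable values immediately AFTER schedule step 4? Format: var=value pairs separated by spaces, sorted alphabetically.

Answer: x=5 y=5

Derivation:
Step 1: thread B executes B1 (x = x * -1). Shared: x=-4 y=5. PCs: A@0 B@1
Step 2: thread B executes B2 (x = y). Shared: x=5 y=5. PCs: A@0 B@2
Step 3: thread A executes A1 (y = x). Shared: x=5 y=5. PCs: A@1 B@2
Step 4: thread A executes A2 (y = x). Shared: x=5 y=5. PCs: A@2 B@2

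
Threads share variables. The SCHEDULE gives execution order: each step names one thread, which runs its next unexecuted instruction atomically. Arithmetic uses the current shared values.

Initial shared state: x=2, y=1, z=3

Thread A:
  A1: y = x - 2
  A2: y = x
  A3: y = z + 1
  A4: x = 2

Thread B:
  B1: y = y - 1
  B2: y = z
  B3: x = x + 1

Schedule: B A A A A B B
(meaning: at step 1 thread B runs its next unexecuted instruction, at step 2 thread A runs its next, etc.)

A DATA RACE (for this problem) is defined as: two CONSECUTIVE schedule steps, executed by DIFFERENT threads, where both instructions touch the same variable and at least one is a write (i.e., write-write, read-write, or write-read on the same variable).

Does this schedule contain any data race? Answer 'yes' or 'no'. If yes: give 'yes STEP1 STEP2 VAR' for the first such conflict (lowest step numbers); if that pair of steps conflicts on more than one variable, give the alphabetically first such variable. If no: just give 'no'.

Steps 1,2: B(y = y - 1) vs A(y = x - 2). RACE on y (W-W).
Steps 2,3: same thread (A). No race.
Steps 3,4: same thread (A). No race.
Steps 4,5: same thread (A). No race.
Steps 5,6: A(r=-,w=x) vs B(r=z,w=y). No conflict.
Steps 6,7: same thread (B). No race.
First conflict at steps 1,2.

Answer: yes 1 2 y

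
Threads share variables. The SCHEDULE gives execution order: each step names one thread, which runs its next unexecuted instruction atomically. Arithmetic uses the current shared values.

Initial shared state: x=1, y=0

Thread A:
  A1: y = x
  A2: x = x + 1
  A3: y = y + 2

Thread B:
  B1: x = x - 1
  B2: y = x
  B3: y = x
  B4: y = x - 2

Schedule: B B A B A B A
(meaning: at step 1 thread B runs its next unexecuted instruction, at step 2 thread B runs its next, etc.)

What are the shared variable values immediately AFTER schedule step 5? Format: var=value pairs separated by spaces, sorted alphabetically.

Step 1: thread B executes B1 (x = x - 1). Shared: x=0 y=0. PCs: A@0 B@1
Step 2: thread B executes B2 (y = x). Shared: x=0 y=0. PCs: A@0 B@2
Step 3: thread A executes A1 (y = x). Shared: x=0 y=0. PCs: A@1 B@2
Step 4: thread B executes B3 (y = x). Shared: x=0 y=0. PCs: A@1 B@3
Step 5: thread A executes A2 (x = x + 1). Shared: x=1 y=0. PCs: A@2 B@3

Answer: x=1 y=0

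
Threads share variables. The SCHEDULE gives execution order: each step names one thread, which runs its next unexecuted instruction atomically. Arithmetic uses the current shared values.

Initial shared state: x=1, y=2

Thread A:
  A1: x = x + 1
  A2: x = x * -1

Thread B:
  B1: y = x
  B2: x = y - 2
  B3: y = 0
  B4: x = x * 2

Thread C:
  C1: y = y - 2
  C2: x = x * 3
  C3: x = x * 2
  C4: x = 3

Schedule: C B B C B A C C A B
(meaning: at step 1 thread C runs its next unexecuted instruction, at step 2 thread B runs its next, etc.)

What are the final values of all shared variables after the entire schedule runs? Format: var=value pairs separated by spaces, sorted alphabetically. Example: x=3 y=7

Step 1: thread C executes C1 (y = y - 2). Shared: x=1 y=0. PCs: A@0 B@0 C@1
Step 2: thread B executes B1 (y = x). Shared: x=1 y=1. PCs: A@0 B@1 C@1
Step 3: thread B executes B2 (x = y - 2). Shared: x=-1 y=1. PCs: A@0 B@2 C@1
Step 4: thread C executes C2 (x = x * 3). Shared: x=-3 y=1. PCs: A@0 B@2 C@2
Step 5: thread B executes B3 (y = 0). Shared: x=-3 y=0. PCs: A@0 B@3 C@2
Step 6: thread A executes A1 (x = x + 1). Shared: x=-2 y=0. PCs: A@1 B@3 C@2
Step 7: thread C executes C3 (x = x * 2). Shared: x=-4 y=0. PCs: A@1 B@3 C@3
Step 8: thread C executes C4 (x = 3). Shared: x=3 y=0. PCs: A@1 B@3 C@4
Step 9: thread A executes A2 (x = x * -1). Shared: x=-3 y=0. PCs: A@2 B@3 C@4
Step 10: thread B executes B4 (x = x * 2). Shared: x=-6 y=0. PCs: A@2 B@4 C@4

Answer: x=-6 y=0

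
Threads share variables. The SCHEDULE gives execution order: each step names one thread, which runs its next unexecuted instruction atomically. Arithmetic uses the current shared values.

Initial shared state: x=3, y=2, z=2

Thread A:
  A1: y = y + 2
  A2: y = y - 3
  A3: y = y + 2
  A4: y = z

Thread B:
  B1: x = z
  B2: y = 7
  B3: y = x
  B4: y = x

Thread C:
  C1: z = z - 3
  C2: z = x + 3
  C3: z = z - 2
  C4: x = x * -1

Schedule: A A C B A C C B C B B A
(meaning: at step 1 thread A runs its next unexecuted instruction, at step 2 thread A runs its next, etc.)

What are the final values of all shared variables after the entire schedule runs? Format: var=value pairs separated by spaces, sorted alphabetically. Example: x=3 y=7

Answer: x=1 y=0 z=0

Derivation:
Step 1: thread A executes A1 (y = y + 2). Shared: x=3 y=4 z=2. PCs: A@1 B@0 C@0
Step 2: thread A executes A2 (y = y - 3). Shared: x=3 y=1 z=2. PCs: A@2 B@0 C@0
Step 3: thread C executes C1 (z = z - 3). Shared: x=3 y=1 z=-1. PCs: A@2 B@0 C@1
Step 4: thread B executes B1 (x = z). Shared: x=-1 y=1 z=-1. PCs: A@2 B@1 C@1
Step 5: thread A executes A3 (y = y + 2). Shared: x=-1 y=3 z=-1. PCs: A@3 B@1 C@1
Step 6: thread C executes C2 (z = x + 3). Shared: x=-1 y=3 z=2. PCs: A@3 B@1 C@2
Step 7: thread C executes C3 (z = z - 2). Shared: x=-1 y=3 z=0. PCs: A@3 B@1 C@3
Step 8: thread B executes B2 (y = 7). Shared: x=-1 y=7 z=0. PCs: A@3 B@2 C@3
Step 9: thread C executes C4 (x = x * -1). Shared: x=1 y=7 z=0. PCs: A@3 B@2 C@4
Step 10: thread B executes B3 (y = x). Shared: x=1 y=1 z=0. PCs: A@3 B@3 C@4
Step 11: thread B executes B4 (y = x). Shared: x=1 y=1 z=0. PCs: A@3 B@4 C@4
Step 12: thread A executes A4 (y = z). Shared: x=1 y=0 z=0. PCs: A@4 B@4 C@4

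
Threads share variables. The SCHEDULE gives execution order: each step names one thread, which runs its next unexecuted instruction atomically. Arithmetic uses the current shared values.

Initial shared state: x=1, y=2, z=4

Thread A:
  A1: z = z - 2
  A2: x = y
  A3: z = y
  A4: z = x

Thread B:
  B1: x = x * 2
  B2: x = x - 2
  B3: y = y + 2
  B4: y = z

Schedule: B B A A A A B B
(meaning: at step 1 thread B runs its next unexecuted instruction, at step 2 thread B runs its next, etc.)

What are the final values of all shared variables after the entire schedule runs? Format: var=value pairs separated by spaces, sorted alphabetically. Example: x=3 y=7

Step 1: thread B executes B1 (x = x * 2). Shared: x=2 y=2 z=4. PCs: A@0 B@1
Step 2: thread B executes B2 (x = x - 2). Shared: x=0 y=2 z=4. PCs: A@0 B@2
Step 3: thread A executes A1 (z = z - 2). Shared: x=0 y=2 z=2. PCs: A@1 B@2
Step 4: thread A executes A2 (x = y). Shared: x=2 y=2 z=2. PCs: A@2 B@2
Step 5: thread A executes A3 (z = y). Shared: x=2 y=2 z=2. PCs: A@3 B@2
Step 6: thread A executes A4 (z = x). Shared: x=2 y=2 z=2. PCs: A@4 B@2
Step 7: thread B executes B3 (y = y + 2). Shared: x=2 y=4 z=2. PCs: A@4 B@3
Step 8: thread B executes B4 (y = z). Shared: x=2 y=2 z=2. PCs: A@4 B@4

Answer: x=2 y=2 z=2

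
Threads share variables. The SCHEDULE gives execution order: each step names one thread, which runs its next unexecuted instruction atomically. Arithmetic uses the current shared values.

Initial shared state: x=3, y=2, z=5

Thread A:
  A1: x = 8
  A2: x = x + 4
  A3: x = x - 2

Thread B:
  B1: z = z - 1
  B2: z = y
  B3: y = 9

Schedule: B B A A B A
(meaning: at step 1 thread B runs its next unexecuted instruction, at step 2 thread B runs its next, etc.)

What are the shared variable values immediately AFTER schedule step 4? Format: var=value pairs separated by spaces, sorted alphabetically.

Answer: x=12 y=2 z=2

Derivation:
Step 1: thread B executes B1 (z = z - 1). Shared: x=3 y=2 z=4. PCs: A@0 B@1
Step 2: thread B executes B2 (z = y). Shared: x=3 y=2 z=2. PCs: A@0 B@2
Step 3: thread A executes A1 (x = 8). Shared: x=8 y=2 z=2. PCs: A@1 B@2
Step 4: thread A executes A2 (x = x + 4). Shared: x=12 y=2 z=2. PCs: A@2 B@2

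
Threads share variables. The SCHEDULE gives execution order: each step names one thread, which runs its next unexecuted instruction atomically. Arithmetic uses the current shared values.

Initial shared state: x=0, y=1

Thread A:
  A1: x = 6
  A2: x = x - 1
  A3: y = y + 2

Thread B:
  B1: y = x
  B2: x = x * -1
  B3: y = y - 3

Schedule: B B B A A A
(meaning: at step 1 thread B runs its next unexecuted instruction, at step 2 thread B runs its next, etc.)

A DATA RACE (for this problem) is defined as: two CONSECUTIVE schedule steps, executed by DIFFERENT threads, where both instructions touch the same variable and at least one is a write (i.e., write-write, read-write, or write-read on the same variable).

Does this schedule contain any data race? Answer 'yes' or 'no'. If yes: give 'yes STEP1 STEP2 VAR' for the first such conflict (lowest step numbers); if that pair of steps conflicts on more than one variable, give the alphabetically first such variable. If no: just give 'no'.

Steps 1,2: same thread (B). No race.
Steps 2,3: same thread (B). No race.
Steps 3,4: B(r=y,w=y) vs A(r=-,w=x). No conflict.
Steps 4,5: same thread (A). No race.
Steps 5,6: same thread (A). No race.

Answer: no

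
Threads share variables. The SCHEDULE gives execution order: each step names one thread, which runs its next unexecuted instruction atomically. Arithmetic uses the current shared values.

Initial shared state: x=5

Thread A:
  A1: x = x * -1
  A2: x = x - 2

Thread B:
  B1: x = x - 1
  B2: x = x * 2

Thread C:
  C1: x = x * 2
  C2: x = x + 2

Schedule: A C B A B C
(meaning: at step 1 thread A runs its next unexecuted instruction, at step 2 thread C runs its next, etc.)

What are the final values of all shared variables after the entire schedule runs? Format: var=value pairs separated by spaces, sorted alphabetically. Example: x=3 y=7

Step 1: thread A executes A1 (x = x * -1). Shared: x=-5. PCs: A@1 B@0 C@0
Step 2: thread C executes C1 (x = x * 2). Shared: x=-10. PCs: A@1 B@0 C@1
Step 3: thread B executes B1 (x = x - 1). Shared: x=-11. PCs: A@1 B@1 C@1
Step 4: thread A executes A2 (x = x - 2). Shared: x=-13. PCs: A@2 B@1 C@1
Step 5: thread B executes B2 (x = x * 2). Shared: x=-26. PCs: A@2 B@2 C@1
Step 6: thread C executes C2 (x = x + 2). Shared: x=-24. PCs: A@2 B@2 C@2

Answer: x=-24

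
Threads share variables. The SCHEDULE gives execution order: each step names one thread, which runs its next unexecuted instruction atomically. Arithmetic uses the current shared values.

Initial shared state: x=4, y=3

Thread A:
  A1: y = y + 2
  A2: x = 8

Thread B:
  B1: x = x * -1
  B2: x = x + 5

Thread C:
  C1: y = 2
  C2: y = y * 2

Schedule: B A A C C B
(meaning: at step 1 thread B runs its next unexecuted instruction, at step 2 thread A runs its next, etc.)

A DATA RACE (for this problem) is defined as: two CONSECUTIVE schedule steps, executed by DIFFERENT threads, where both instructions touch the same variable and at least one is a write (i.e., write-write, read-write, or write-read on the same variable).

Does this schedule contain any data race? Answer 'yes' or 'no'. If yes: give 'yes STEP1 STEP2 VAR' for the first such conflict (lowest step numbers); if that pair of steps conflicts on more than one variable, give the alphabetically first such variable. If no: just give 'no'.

Answer: no

Derivation:
Steps 1,2: B(r=x,w=x) vs A(r=y,w=y). No conflict.
Steps 2,3: same thread (A). No race.
Steps 3,4: A(r=-,w=x) vs C(r=-,w=y). No conflict.
Steps 4,5: same thread (C). No race.
Steps 5,6: C(r=y,w=y) vs B(r=x,w=x). No conflict.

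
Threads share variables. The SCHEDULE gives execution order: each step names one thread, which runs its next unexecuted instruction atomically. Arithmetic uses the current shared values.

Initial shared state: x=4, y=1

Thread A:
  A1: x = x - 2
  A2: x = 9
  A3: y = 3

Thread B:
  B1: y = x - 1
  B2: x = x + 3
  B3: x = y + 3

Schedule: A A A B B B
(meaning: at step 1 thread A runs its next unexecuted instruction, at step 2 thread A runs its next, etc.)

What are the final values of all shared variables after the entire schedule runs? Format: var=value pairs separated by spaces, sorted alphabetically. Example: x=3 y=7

Answer: x=11 y=8

Derivation:
Step 1: thread A executes A1 (x = x - 2). Shared: x=2 y=1. PCs: A@1 B@0
Step 2: thread A executes A2 (x = 9). Shared: x=9 y=1. PCs: A@2 B@0
Step 3: thread A executes A3 (y = 3). Shared: x=9 y=3. PCs: A@3 B@0
Step 4: thread B executes B1 (y = x - 1). Shared: x=9 y=8. PCs: A@3 B@1
Step 5: thread B executes B2 (x = x + 3). Shared: x=12 y=8. PCs: A@3 B@2
Step 6: thread B executes B3 (x = y + 3). Shared: x=11 y=8. PCs: A@3 B@3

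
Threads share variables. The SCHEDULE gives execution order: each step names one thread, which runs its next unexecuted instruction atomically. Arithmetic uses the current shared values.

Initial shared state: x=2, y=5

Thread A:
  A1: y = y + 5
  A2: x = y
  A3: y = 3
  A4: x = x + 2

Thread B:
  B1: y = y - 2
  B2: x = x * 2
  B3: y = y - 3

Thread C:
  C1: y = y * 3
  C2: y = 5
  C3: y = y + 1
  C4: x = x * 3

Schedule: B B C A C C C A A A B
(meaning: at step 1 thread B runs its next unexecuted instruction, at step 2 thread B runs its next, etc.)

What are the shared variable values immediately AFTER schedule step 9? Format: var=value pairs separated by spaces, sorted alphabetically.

Step 1: thread B executes B1 (y = y - 2). Shared: x=2 y=3. PCs: A@0 B@1 C@0
Step 2: thread B executes B2 (x = x * 2). Shared: x=4 y=3. PCs: A@0 B@2 C@0
Step 3: thread C executes C1 (y = y * 3). Shared: x=4 y=9. PCs: A@0 B@2 C@1
Step 4: thread A executes A1 (y = y + 5). Shared: x=4 y=14. PCs: A@1 B@2 C@1
Step 5: thread C executes C2 (y = 5). Shared: x=4 y=5. PCs: A@1 B@2 C@2
Step 6: thread C executes C3 (y = y + 1). Shared: x=4 y=6. PCs: A@1 B@2 C@3
Step 7: thread C executes C4 (x = x * 3). Shared: x=12 y=6. PCs: A@1 B@2 C@4
Step 8: thread A executes A2 (x = y). Shared: x=6 y=6. PCs: A@2 B@2 C@4
Step 9: thread A executes A3 (y = 3). Shared: x=6 y=3. PCs: A@3 B@2 C@4

Answer: x=6 y=3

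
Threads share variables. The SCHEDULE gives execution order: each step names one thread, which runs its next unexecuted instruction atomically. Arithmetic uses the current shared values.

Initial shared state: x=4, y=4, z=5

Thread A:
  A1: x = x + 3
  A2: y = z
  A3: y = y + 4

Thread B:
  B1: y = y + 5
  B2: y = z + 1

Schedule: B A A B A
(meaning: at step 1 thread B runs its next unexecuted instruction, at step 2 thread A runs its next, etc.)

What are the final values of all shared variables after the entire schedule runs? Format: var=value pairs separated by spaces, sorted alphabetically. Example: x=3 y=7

Step 1: thread B executes B1 (y = y + 5). Shared: x=4 y=9 z=5. PCs: A@0 B@1
Step 2: thread A executes A1 (x = x + 3). Shared: x=7 y=9 z=5. PCs: A@1 B@1
Step 3: thread A executes A2 (y = z). Shared: x=7 y=5 z=5. PCs: A@2 B@1
Step 4: thread B executes B2 (y = z + 1). Shared: x=7 y=6 z=5. PCs: A@2 B@2
Step 5: thread A executes A3 (y = y + 4). Shared: x=7 y=10 z=5. PCs: A@3 B@2

Answer: x=7 y=10 z=5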